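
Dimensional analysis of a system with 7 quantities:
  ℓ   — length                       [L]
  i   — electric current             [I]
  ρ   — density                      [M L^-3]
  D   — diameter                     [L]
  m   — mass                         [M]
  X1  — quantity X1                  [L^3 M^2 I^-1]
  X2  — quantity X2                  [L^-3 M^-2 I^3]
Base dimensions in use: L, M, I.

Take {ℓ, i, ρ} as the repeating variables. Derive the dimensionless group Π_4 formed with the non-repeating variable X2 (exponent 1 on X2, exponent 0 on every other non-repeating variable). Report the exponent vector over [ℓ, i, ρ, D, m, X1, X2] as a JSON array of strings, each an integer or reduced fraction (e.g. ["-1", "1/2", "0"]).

["9", "-3", "2", "0", "0", "0", "1"]

Exponent matrix [L,M,I] × [ℓ,i,ρ,D,m,X1,X2]:
  L: [ 1  0 -3  1  0  3 -3]
  M: [ 0  0  1  0  1  2 -2]
  I: [ 0  1  0  0  0 -1  3]
Echelon form has 3 nonzero rows (pivots: ℓ,i,ρ)
Repeat: ℓ,i,ρ; free: D,m,X1,X2
RREF:
  r0: [   1    0    0    1    3    9   -9]
  r1: [   0    1    0    0    0   -1    3]
  r2: [   0    0    1    0    1    2   -2]
Fix exponent of X2 at 1, D at 0, m at 0, X1 at 0; solve each RREF row for its pivot's exponent:
  r0: exp(ℓ) + (-9)·1 = 0 ⇒ exp(ℓ) = 9
  r1: exp(i) + (3)·1 = 0 ⇒ exp(i) = -3
  r2: exp(ρ) + (-2)·1 = 0 ⇒ exp(ρ) = 2
Π_4 = ℓ^9 · i^-3 · ρ^2 · X2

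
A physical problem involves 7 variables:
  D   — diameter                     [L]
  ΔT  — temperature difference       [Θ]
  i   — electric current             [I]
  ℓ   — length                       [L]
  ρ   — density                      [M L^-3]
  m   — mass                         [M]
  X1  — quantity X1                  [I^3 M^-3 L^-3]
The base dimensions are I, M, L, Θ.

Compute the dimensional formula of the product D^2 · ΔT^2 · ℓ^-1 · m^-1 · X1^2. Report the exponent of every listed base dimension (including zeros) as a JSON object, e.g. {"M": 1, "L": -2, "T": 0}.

Write exponents as rows I,M,L,Θ / cols D,ΔT,i,ℓ,ρ,m,X1:
  I: [ 0  0  1  0  0  0  3]
  M: [ 0  0  0  0  1  1 -3]
  L: [ 1  0  0  1 -3  0 -3]
  Θ: [ 0  1  0  0  0  0  0]
  [I]: (2)·0+(2)·0+(-1)·0+(-1)·0+(2)·3 = 6
  [M]: (2)·0+(2)·0+(-1)·0+(-1)·1+(2)·-3 = -7
  [L]: (2)·1+(2)·0+(-1)·1+(-1)·0+(2)·-3 = -5
  [Θ]: (2)·0+(2)·1+(-1)·0+(-1)·0+(2)·0 = 2
⇒ I^6 M^-7 L^-5 Θ^2

{"I": 6, "M": -7, "L": -5, "Θ": 2}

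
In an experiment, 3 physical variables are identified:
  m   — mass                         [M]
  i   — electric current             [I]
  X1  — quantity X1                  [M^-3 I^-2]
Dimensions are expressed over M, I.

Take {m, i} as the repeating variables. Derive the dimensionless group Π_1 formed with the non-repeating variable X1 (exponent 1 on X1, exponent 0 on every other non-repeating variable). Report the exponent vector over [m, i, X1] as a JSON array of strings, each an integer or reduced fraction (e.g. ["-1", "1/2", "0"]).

Write exponents as rows M,I / cols m,i,X1:
  M: [ 1  0 -3]
  I: [ 0  1 -2]
Echelon form has 2 nonzero rows (pivots: m,i)
Pivot set = {m,i}, free = {X1}
RREF:
  r0: [   1    0   -3]
  r1: [   0    1   -2]
Fix exponent of X1 at 1; solve each RREF row for its pivot's exponent:
  r0: exp(m) + (-3)·1 = 0 ⇒ exp(m) = 3
  r1: exp(i) + (-2)·1 = 0 ⇒ exp(i) = 2
Π_1 = m^3 · i^2 · X1

["3", "2", "1"]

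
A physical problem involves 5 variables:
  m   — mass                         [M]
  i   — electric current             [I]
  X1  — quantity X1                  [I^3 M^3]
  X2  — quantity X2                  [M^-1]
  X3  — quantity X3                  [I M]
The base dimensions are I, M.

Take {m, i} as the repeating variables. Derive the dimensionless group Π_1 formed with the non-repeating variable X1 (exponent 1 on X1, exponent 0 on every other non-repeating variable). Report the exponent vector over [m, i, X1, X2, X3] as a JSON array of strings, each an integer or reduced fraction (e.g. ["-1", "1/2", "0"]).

Exponent matrix [I,M] × [m,i,X1,X2,X3]:
  I: [ 0  1  3  0  1]
  M: [ 1  0  3 -1  1]
Echelon form has 2 nonzero rows (pivots: m,i)
Repeat: m,i; free: X1,X2,X3
RREF:
  r0: [   1    0    3   -1    1]
  r1: [   0    1    3    0    1]
Fix exponent of X1 at 1, X2 at 0, X3 at 0; solve each RREF row for its pivot's exponent:
  r0: exp(m) + (3)·1 = 0 ⇒ exp(m) = -3
  r1: exp(i) + (3)·1 = 0 ⇒ exp(i) = -3
Π_1 = m^-3 · i^-3 · X1

["-3", "-3", "1", "0", "0"]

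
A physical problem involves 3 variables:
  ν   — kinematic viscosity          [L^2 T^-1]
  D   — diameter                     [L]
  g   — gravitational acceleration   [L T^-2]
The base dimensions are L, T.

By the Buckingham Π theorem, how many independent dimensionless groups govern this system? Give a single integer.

1

Exponent matrix [L,T] × [ν,D,g]:
  L: [ 2  1  1]
  T: [-1  0 -2]
Echelon form has 2 nonzero rows (pivots: ν,D)
Π count = n − r = 3 − 2 = 1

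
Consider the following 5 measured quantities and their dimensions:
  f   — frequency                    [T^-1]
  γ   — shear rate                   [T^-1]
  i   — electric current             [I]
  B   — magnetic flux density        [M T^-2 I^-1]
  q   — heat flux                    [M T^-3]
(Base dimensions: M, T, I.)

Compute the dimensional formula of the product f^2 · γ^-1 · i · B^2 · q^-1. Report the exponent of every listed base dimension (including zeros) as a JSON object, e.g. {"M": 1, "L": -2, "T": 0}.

{"M": 1, "T": -2, "I": -1}

Exponent matrix [M,T,I] × [f,γ,i,B,q]:
  M: [ 0  0  0  1  1]
  T: [-1 -1  0 -2 -3]
  I: [ 0  0  1 -1  0]
  [M]: (2)·0+(-1)·0+(1)·0+(2)·1+(-1)·1 = 1
  [T]: (2)·-1+(-1)·-1+(1)·0+(2)·-2+(-1)·-3 = -2
  [I]: (2)·0+(-1)·0+(1)·1+(2)·-1+(-1)·0 = -1
⇒ M T^-2 I^-1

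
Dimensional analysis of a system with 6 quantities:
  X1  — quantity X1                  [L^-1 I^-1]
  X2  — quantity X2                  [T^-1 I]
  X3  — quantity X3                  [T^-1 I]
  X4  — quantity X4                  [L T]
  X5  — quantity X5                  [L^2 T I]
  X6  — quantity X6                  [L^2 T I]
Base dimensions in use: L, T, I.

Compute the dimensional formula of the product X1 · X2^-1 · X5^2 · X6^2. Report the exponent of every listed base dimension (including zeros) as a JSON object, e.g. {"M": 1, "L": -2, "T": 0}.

{"L": 7, "T": 5, "I": 2}

Dimensional matrix (L×T×I by X1×X2×X3×X4×X5×X6):
  L: [-1  0  0  1  2  2]
  T: [ 0 -1 -1  1  1  1]
  I: [-1  1  1  0  1  1]
  [L]: (1)·-1+(-1)·0+(2)·2+(2)·2 = 7
  [T]: (1)·0+(-1)·-1+(2)·1+(2)·1 = 5
  [I]: (1)·-1+(-1)·1+(2)·1+(2)·1 = 2
⇒ L^7 T^5 I^2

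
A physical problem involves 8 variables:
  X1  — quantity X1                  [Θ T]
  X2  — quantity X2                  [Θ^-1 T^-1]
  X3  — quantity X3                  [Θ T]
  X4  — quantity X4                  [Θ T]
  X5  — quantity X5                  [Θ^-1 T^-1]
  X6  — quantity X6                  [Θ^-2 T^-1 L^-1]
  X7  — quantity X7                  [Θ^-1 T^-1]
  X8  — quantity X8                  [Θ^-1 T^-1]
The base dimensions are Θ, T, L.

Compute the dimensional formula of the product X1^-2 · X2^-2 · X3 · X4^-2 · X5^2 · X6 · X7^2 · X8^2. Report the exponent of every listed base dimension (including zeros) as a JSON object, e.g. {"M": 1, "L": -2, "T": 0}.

{"Θ": -9, "T": -8, "L": -1}

Exponent matrix [Θ,T,L] × [X1,X2,X3,X4,X5,X6,X7,X8]:
  Θ: [ 1 -1  1  1 -1 -2 -1 -1]
  T: [ 1 -1  1  1 -1 -1 -1 -1]
  L: [ 0  0  0  0  0 -1  0  0]
  [Θ]: (-2)·1+(-2)·-1+(1)·1+(-2)·1+(2)·-1+(1)·-2+(2)·-1+(2)·-1 = -9
  [T]: (-2)·1+(-2)·-1+(1)·1+(-2)·1+(2)·-1+(1)·-1+(2)·-1+(2)·-1 = -8
  [L]: (-2)·0+(-2)·0+(1)·0+(-2)·0+(2)·0+(1)·-1+(2)·0+(2)·0 = -1
⇒ Θ^-9 T^-8 L^-1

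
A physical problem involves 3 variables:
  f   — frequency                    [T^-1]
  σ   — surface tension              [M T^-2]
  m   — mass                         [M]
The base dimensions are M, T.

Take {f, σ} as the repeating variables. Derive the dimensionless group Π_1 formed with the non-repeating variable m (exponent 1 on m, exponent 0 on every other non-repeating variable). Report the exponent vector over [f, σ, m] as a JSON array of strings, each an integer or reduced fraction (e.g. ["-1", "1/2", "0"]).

Exponent matrix [M,T] × [f,σ,m]:
  M: [ 0  1  1]
  T: [-1 -2  0]
Echelon form has 2 nonzero rows (pivots: f,σ)
Pivot set = {f,σ}, free = {m}
RREF:
  r0: [   1    0   -2]
  r1: [   0    1    1]
Fix exponent of m at 1; solve each RREF row for its pivot's exponent:
  r0: exp(f) + (-2)·1 = 0 ⇒ exp(f) = 2
  r1: exp(σ) + (1)·1 = 0 ⇒ exp(σ) = -1
Π_1 = f^2 · σ^-1 · m

["2", "-1", "1"]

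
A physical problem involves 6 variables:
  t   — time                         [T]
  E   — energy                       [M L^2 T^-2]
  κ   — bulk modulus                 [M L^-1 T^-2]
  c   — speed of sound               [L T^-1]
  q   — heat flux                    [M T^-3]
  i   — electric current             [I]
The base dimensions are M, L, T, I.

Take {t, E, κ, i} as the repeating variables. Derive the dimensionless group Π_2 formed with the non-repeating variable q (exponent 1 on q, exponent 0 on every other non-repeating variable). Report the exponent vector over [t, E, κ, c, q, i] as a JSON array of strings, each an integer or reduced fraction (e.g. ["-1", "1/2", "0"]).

Exponent matrix [M,L,T,I] × [t,E,κ,c,q,i]:
  M: [ 0  1  1  0  1  0]
  L: [ 0  2 -1  1  0  0]
  T: [ 1 -2 -2 -1 -3  0]
  I: [ 0  0  0  0  0  1]
Row reduction gives pivot columns t,E,κ,i; rank = 4
Repeat: t,E,κ,i; free: c,q
RREF:
  r0: [   1    0    0   -1   -1    0]
  r1: [   0    1    0  1/3  1/3    0]
  r2: [   0    0    1 -1/3  2/3    0]
  r3: [   0    0    0    0    0    1]
Fix exponent of q at 1, c at 0; solve each RREF row for its pivot's exponent:
  r0: exp(t) + (-1)·1 = 0 ⇒ exp(t) = 1
  r1: exp(E) + (1/3)·1 = 0 ⇒ exp(E) = -1/3
  r2: exp(κ) + (2/3)·1 = 0 ⇒ exp(κ) = -2/3
  r3: exp(i) + (0)·1 = 0 ⇒ exp(i) = 0
Π_2 = t · E^(-1/3) · κ^(-2/3) · q

["1", "-1/3", "-2/3", "0", "1", "0"]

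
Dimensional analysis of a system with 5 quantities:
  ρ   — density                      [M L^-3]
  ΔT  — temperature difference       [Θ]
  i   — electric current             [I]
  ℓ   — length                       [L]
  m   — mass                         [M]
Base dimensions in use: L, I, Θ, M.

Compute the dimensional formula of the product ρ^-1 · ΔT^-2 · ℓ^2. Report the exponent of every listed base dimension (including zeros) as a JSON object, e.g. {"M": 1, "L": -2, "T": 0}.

{"L": 5, "I": 0, "Θ": -2, "M": -1}

Dimensional matrix (L×I×Θ×M by ρ×ΔT×i×ℓ×m):
  L: [-3  0  0  1  0]
  I: [ 0  0  1  0  0]
  Θ: [ 0  1  0  0  0]
  M: [ 1  0  0  0  1]
  [L]: (-1)·-3+(-2)·0+(2)·1 = 5
  [I]: (-1)·0+(-2)·0+(2)·0 = 0
  [Θ]: (-1)·0+(-2)·1+(2)·0 = -2
  [M]: (-1)·1+(-2)·0+(2)·0 = -1
⇒ L^5 Θ^-2 M^-1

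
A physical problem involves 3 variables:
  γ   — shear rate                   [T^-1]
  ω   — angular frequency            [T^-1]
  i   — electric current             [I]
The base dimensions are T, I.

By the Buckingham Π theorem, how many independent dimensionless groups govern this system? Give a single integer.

Write exponents as rows T,I / cols γ,ω,i:
  T: [-1 -1  0]
  I: [ 0  0  1]
Echelon form has 2 nonzero rows (pivots: γ,i)
Π count = n − r = 3 − 2 = 1

1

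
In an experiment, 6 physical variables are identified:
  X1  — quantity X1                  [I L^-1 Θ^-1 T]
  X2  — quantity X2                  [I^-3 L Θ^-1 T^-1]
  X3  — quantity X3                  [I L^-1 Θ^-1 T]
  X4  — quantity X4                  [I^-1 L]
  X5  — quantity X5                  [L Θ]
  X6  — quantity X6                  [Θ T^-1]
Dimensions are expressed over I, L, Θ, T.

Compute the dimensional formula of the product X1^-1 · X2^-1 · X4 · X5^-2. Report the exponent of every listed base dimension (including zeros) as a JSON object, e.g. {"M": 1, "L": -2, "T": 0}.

Dimensional matrix (I×L×Θ×T by X1×X2×X3×X4×X5×X6):
  I: [ 1 -3  1 -1  0  0]
  L: [-1  1 -1  1  1  0]
  Θ: [-1 -1 -1  0  1  1]
  T: [ 1 -1  1  0  0 -1]
  [I]: (-1)·1+(-1)·-3+(1)·-1+(-2)·0 = 1
  [L]: (-1)·-1+(-1)·1+(1)·1+(-2)·1 = -1
  [Θ]: (-1)·-1+(-1)·-1+(1)·0+(-2)·1 = 0
  [T]: (-1)·1+(-1)·-1+(1)·0+(-2)·0 = 0
⇒ I L^-1

{"I": 1, "L": -1, "Θ": 0, "T": 0}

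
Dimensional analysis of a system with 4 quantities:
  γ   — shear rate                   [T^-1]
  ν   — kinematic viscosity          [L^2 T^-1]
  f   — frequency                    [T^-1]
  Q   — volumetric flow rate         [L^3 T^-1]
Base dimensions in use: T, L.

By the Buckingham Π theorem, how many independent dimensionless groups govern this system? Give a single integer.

Exponent matrix [T,L] × [γ,ν,f,Q]:
  T: [-1 -1 -1 -1]
  L: [ 0  2  0  3]
Row reduction gives pivot columns γ,ν; rank = 2
4 vars − rank 2 = 2 Π groups

2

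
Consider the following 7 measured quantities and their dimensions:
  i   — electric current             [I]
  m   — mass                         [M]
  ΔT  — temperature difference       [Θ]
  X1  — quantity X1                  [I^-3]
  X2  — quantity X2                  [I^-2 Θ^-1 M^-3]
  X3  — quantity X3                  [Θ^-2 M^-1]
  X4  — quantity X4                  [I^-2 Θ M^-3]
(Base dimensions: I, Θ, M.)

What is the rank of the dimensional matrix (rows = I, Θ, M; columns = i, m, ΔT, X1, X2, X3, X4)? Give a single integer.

3

Write exponents as rows I,Θ,M / cols i,m,ΔT,X1,X2,X3,X4:
  I: [ 1  0  0 -3 -2  0 -2]
  Θ: [ 0  0  1  0 -1 -2  1]
  M: [ 0  1  0  0 -3 -1 -3]
RREF → pivots at {i,m,ΔT} ⇒ r = 3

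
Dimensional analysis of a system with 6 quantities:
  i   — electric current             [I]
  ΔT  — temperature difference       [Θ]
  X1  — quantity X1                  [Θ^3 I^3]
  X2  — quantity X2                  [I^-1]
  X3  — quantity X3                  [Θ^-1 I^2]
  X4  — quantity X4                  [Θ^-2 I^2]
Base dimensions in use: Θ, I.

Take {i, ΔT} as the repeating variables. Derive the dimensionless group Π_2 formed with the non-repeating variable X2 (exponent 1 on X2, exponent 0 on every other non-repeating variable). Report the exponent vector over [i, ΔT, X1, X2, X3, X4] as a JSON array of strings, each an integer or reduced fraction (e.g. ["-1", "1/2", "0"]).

Write exponents as rows Θ,I / cols i,ΔT,X1,X2,X3,X4:
  Θ: [ 0  1  3  0 -1 -2]
  I: [ 1  0  3 -1  2  2]
Echelon form has 2 nonzero rows (pivots: i,ΔT)
Repeat: i,ΔT; free: X1,X2,X3,X4
RREF:
  r0: [   1    0    3   -1    2    2]
  r1: [   0    1    3    0   -1   -2]
Fix exponent of X2 at 1, X1 at 0, X3 at 0, X4 at 0; solve each RREF row for its pivot's exponent:
  r0: exp(i) + (-1)·1 = 0 ⇒ exp(i) = 1
  r1: exp(ΔT) + (0)·1 = 0 ⇒ exp(ΔT) = 0
Π_2 = i · X2

["1", "0", "0", "1", "0", "0"]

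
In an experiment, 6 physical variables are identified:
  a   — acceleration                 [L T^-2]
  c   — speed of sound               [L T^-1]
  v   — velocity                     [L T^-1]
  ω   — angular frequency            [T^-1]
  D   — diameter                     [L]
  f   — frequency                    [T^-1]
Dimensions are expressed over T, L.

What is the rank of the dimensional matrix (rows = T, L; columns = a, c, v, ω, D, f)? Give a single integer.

2

Dimensional matrix (T×L by a×c×v×ω×D×f):
  T: [-2 -1 -1 -1  0 -1]
  L: [ 1  1  1  0  1  0]
Echelon form has 2 nonzero rows (pivots: a,c)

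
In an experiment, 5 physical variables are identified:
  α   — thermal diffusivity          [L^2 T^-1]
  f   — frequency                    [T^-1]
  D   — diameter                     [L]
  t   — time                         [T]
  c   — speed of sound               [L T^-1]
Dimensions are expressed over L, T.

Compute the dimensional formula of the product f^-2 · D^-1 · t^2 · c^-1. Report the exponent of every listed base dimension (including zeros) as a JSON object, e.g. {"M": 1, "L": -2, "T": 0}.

{"L": -2, "T": 5}

Write exponents as rows L,T / cols α,f,D,t,c:
  L: [ 2  0  1  0  1]
  T: [-1 -1  0  1 -1]
  [L]: (-2)·0+(-1)·1+(2)·0+(-1)·1 = -2
  [T]: (-2)·-1+(-1)·0+(2)·1+(-1)·-1 = 5
⇒ L^-2 T^5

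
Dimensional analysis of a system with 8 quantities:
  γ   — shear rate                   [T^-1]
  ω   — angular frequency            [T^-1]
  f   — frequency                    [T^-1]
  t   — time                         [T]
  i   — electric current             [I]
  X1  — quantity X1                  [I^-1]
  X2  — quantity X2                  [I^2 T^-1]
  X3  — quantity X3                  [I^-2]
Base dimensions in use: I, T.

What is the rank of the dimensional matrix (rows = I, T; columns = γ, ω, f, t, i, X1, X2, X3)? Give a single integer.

Exponent matrix [I,T] × [γ,ω,f,t,i,X1,X2,X3]:
  I: [ 0  0  0  0  1 -1  2 -2]
  T: [-1 -1 -1  1  0  0 -1  0]
Echelon form has 2 nonzero rows (pivots: γ,i)

2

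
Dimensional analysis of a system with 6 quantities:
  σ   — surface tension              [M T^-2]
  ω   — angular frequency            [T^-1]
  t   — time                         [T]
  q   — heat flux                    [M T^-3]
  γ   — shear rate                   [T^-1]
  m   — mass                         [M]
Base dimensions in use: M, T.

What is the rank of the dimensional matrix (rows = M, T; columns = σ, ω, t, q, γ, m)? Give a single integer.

Dimensional matrix (M×T by σ×ω×t×q×γ×m):
  M: [ 1  0  0  1  0  1]
  T: [-2 -1  1 -3 -1  0]
Echelon form has 2 nonzero rows (pivots: σ,ω)

2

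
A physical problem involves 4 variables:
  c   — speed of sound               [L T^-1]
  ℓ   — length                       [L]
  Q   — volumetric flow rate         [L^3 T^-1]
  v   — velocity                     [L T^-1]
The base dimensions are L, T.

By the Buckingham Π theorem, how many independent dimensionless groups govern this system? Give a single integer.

2

Exponent matrix [L,T] × [c,ℓ,Q,v]:
  L: [ 1  1  3  1]
  T: [-1  0 -1 -1]
RREF → pivots at {c,ℓ} ⇒ r = 2
n=4, r=2 ⇒ 2 dimensionless groups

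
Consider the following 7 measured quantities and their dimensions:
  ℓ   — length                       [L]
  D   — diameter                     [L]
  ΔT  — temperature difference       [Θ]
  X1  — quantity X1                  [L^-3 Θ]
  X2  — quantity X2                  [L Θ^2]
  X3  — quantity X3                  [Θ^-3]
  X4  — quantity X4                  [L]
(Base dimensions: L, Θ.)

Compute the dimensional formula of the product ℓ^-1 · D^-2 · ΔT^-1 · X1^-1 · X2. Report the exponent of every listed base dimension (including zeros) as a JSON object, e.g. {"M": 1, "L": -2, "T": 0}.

Exponent matrix [L,Θ] × [ℓ,D,ΔT,X1,X2,X3,X4]:
  L: [ 1  1  0 -3  1  0  1]
  Θ: [ 0  0  1  1  2 -3  0]
  [L]: (-1)·1+(-2)·1+(-1)·0+(-1)·-3+(1)·1 = 1
  [Θ]: (-1)·0+(-2)·0+(-1)·1+(-1)·1+(1)·2 = 0
⇒ L

{"L": 1, "Θ": 0}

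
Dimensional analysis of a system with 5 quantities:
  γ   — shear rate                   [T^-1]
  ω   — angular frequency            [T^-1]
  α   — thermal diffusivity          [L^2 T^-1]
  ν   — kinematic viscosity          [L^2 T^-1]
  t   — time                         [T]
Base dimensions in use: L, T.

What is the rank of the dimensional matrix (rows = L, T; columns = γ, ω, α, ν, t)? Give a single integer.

Exponent matrix [L,T] × [γ,ω,α,ν,t]:
  L: [ 0  0  2  2  0]
  T: [-1 -1 -1 -1  1]
RREF → pivots at {γ,α} ⇒ r = 2

2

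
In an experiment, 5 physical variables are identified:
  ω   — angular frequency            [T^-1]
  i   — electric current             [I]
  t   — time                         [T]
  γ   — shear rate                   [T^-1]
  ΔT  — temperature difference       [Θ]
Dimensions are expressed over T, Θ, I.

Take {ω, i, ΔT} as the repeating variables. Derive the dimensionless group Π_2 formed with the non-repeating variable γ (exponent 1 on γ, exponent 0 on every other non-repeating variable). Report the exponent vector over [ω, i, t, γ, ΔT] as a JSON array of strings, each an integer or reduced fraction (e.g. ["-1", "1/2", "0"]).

Dimensional matrix (T×Θ×I by ω×i×t×γ×ΔT):
  T: [-1  0  1 -1  0]
  Θ: [ 0  0  0  0  1]
  I: [ 0  1  0  0  0]
Echelon form has 3 nonzero rows (pivots: ω,i,ΔT)
Repeat: ω,i,ΔT; free: t,γ
RREF:
  r0: [   1    0   -1    1    0]
  r1: [   0    1    0    0    0]
  r2: [   0    0    0    0    1]
Fix exponent of γ at 1, t at 0; solve each RREF row for its pivot's exponent:
  r0: exp(ω) + (1)·1 = 0 ⇒ exp(ω) = -1
  r1: exp(i) + (0)·1 = 0 ⇒ exp(i) = 0
  r2: exp(ΔT) + (0)·1 = 0 ⇒ exp(ΔT) = 0
Π_2 = ω^-1 · γ

["-1", "0", "0", "1", "0"]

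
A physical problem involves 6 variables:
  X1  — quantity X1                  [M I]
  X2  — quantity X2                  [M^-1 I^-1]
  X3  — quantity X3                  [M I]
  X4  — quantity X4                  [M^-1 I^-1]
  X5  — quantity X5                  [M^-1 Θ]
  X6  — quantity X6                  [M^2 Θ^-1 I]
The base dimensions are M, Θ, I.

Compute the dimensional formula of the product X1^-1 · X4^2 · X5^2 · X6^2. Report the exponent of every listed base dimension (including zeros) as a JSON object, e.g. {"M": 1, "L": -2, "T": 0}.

Dimensional matrix (M×Θ×I by X1×X2×X3×X4×X5×X6):
  M: [ 1 -1  1 -1 -1  2]
  Θ: [ 0  0  0  0  1 -1]
  I: [ 1 -1  1 -1  0  1]
  [M]: (-1)·1+(2)·-1+(2)·-1+(2)·2 = -1
  [Θ]: (-1)·0+(2)·0+(2)·1+(2)·-1 = 0
  [I]: (-1)·1+(2)·-1+(2)·0+(2)·1 = -1
⇒ M^-1 I^-1

{"M": -1, "Θ": 0, "I": -1}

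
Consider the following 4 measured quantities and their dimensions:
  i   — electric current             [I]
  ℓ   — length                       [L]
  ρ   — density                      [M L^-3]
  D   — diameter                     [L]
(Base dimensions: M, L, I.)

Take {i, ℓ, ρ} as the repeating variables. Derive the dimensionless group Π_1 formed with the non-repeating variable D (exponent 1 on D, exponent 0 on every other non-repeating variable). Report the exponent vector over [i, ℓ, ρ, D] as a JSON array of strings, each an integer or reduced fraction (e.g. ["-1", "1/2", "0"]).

["0", "-1", "0", "1"]

Write exponents as rows M,L,I / cols i,ℓ,ρ,D:
  M: [ 0  0  1  0]
  L: [ 0  1 -3  1]
  I: [ 1  0  0  0]
Echelon form has 3 nonzero rows (pivots: i,ℓ,ρ)
Pivot set = {i,ℓ,ρ}, free = {D}
RREF:
  r0: [   1    0    0    0]
  r1: [   0    1    0    1]
  r2: [   0    0    1    0]
Fix exponent of D at 1; solve each RREF row for its pivot's exponent:
  r0: exp(i) + (0)·1 = 0 ⇒ exp(i) = 0
  r1: exp(ℓ) + (1)·1 = 0 ⇒ exp(ℓ) = -1
  r2: exp(ρ) + (0)·1 = 0 ⇒ exp(ρ) = 0
Π_1 = ℓ^-1 · D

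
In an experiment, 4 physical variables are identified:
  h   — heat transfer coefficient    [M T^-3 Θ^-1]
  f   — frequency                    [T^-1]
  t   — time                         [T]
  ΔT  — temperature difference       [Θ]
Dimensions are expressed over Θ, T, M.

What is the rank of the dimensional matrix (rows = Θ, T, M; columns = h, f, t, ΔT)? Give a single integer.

Dimensional matrix (Θ×T×M by h×f×t×ΔT):
  Θ: [-1  0  0  1]
  T: [-3 -1  1  0]
  M: [ 1  0  0  0]
Row reduction gives pivot columns h,f,ΔT; rank = 3

3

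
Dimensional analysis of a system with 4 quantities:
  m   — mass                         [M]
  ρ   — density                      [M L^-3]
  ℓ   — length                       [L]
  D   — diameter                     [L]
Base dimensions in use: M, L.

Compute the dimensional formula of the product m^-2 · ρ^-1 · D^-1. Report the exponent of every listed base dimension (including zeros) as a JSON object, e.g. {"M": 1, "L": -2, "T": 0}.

Write exponents as rows M,L / cols m,ρ,ℓ,D:
  M: [ 1  1  0  0]
  L: [ 0 -3  1  1]
  [M]: (-2)·1+(-1)·1+(-1)·0 = -3
  [L]: (-2)·0+(-1)·-3+(-1)·1 = 2
⇒ M^-3 L^2

{"M": -3, "L": 2}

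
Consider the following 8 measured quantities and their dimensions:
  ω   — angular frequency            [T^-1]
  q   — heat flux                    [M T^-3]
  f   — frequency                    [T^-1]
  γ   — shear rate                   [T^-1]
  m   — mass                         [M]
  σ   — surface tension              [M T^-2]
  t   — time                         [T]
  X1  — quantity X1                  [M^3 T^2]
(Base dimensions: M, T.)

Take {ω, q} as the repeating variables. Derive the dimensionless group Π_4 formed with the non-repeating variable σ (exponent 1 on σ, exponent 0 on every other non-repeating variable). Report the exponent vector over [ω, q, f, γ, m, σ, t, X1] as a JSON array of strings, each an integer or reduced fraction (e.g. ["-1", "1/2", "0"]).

Exponent matrix [M,T] × [ω,q,f,γ,m,σ,t,X1]:
  M: [ 0  1  0  0  1  1  0  3]
  T: [-1 -3 -1 -1  0 -2  1  2]
Row reduction gives pivot columns ω,q; rank = 2
Pivot set = {ω,q}, free = {f,γ,m,σ,t,X1}
RREF:
  r0: [   1    0    1    1   -3   -1   -1  -11]
  r1: [   0    1    0    0    1    1    0    3]
Fix exponent of σ at 1, f at 0, γ at 0, m at 0, t at 0, X1 at 0; solve each RREF row for its pivot's exponent:
  r0: exp(ω) + (-1)·1 = 0 ⇒ exp(ω) = 1
  r1: exp(q) + (1)·1 = 0 ⇒ exp(q) = -1
Π_4 = ω · q^-1 · σ

["1", "-1", "0", "0", "0", "1", "0", "0"]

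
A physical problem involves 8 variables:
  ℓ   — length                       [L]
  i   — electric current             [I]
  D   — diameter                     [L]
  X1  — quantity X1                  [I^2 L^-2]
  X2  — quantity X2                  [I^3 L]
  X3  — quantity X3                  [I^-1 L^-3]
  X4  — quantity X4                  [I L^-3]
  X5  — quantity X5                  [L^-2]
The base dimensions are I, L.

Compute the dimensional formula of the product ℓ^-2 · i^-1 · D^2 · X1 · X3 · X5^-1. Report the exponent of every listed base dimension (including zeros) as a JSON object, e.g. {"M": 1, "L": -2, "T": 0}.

Dimensional matrix (I×L by ℓ×i×D×X1×X2×X3×X4×X5):
  I: [ 0  1  0  2  3 -1  1  0]
  L: [ 1  0  1 -2  1 -3 -3 -2]
  [I]: (-2)·0+(-1)·1+(2)·0+(1)·2+(1)·-1+(-1)·0 = 0
  [L]: (-2)·1+(-1)·0+(2)·1+(1)·-2+(1)·-3+(-1)·-2 = -3
⇒ L^-3

{"I": 0, "L": -3}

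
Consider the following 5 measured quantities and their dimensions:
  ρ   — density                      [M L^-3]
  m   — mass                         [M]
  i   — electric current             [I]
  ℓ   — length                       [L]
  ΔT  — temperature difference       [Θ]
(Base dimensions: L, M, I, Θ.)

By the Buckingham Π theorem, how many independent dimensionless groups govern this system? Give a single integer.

1

Dimensional matrix (L×M×I×Θ by ρ×m×i×ℓ×ΔT):
  L: [-3  0  0  1  0]
  M: [ 1  1  0  0  0]
  I: [ 0  0  1  0  0]
  Θ: [ 0  0  0  0  1]
Row reduction gives pivot columns ρ,m,i,ΔT; rank = 4
Π count = n − r = 5 − 4 = 1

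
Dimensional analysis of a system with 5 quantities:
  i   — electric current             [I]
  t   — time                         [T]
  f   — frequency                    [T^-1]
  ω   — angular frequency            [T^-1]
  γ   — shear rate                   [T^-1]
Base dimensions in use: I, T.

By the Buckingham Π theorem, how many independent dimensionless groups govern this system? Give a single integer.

Dimensional matrix (I×T by i×t×f×ω×γ):
  I: [ 1  0  0  0  0]
  T: [ 0  1 -1 -1 -1]
Row reduction gives pivot columns i,t; rank = 2
n=5, r=2 ⇒ 3 dimensionless groups

3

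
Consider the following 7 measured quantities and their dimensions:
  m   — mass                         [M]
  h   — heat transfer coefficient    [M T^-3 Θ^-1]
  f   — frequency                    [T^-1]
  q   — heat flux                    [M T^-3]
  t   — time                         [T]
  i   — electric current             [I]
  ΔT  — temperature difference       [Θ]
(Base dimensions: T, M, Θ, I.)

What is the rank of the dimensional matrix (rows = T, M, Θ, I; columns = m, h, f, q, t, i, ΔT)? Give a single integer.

Dimensional matrix (T×M×Θ×I by m×h×f×q×t×i×ΔT):
  T: [ 0 -3 -1 -3  1  0  0]
  M: [ 1  1  0  1  0  0  0]
  Θ: [ 0 -1  0  0  0  0  1]
  I: [ 0  0  0  0  0  1  0]
RREF → pivots at {m,h,f,i} ⇒ r = 4

4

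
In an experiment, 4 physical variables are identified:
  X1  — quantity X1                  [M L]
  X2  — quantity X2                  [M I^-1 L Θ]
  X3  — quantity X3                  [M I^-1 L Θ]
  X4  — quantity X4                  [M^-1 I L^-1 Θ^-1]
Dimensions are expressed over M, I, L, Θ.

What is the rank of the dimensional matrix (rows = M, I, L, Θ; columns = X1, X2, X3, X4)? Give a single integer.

Dimensional matrix (M×I×L×Θ by X1×X2×X3×X4):
  M: [ 1  1  1 -1]
  I: [ 0 -1 -1  1]
  L: [ 1  1  1 -1]
  Θ: [ 0  1  1 -1]
Echelon form has 2 nonzero rows (pivots: X1,X2)

2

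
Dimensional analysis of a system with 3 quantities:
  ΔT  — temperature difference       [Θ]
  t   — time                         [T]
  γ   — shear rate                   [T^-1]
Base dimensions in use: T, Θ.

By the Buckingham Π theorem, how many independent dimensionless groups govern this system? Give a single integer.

1

Dimensional matrix (T×Θ by ΔT×t×γ):
  T: [ 0  1 -1]
  Θ: [ 1  0  0]
RREF → pivots at {ΔT,t} ⇒ r = 2
Π count = n − r = 3 − 2 = 1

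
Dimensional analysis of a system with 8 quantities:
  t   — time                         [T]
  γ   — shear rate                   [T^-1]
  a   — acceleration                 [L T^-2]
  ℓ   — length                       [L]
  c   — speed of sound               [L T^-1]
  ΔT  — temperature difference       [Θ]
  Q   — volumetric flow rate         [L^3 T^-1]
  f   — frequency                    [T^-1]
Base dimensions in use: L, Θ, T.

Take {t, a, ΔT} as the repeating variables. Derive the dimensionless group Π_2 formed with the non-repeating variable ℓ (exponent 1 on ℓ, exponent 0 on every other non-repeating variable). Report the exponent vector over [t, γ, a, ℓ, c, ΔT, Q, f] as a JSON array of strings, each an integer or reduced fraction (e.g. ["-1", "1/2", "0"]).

["-2", "0", "-1", "1", "0", "0", "0", "0"]

Dimensional matrix (L×Θ×T by t×γ×a×ℓ×c×ΔT×Q×f):
  L: [ 0  0  1  1  1  0  3  0]
  Θ: [ 0  0  0  0  0  1  0  0]
  T: [ 1 -1 -2  0 -1  0 -1 -1]
Echelon form has 3 nonzero rows (pivots: t,a,ΔT)
Repeat: t,a,ΔT; free: γ,ℓ,c,Q,f
RREF:
  r0: [   1   -1    0    2    1    0    5   -1]
  r1: [   0    0    1    1    1    0    3    0]
  r2: [   0    0    0    0    0    1    0    0]
Fix exponent of ℓ at 1, γ at 0, c at 0, Q at 0, f at 0; solve each RREF row for its pivot's exponent:
  r0: exp(t) + (2)·1 = 0 ⇒ exp(t) = -2
  r1: exp(a) + (1)·1 = 0 ⇒ exp(a) = -1
  r2: exp(ΔT) + (0)·1 = 0 ⇒ exp(ΔT) = 0
Π_2 = t^-2 · a^-1 · ℓ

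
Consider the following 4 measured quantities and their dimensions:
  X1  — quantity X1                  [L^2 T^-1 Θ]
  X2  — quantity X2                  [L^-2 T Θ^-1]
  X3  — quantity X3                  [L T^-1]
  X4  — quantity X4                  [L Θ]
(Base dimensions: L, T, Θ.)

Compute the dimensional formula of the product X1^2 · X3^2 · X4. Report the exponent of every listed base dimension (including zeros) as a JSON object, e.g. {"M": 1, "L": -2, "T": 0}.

Dimensional matrix (L×T×Θ by X1×X2×X3×X4):
  L: [ 2 -2  1  1]
  T: [-1  1 -1  0]
  Θ: [ 1 -1  0  1]
  [L]: (2)·2+(2)·1+(1)·1 = 7
  [T]: (2)·-1+(2)·-1+(1)·0 = -4
  [Θ]: (2)·1+(2)·0+(1)·1 = 3
⇒ L^7 T^-4 Θ^3

{"L": 7, "T": -4, "Θ": 3}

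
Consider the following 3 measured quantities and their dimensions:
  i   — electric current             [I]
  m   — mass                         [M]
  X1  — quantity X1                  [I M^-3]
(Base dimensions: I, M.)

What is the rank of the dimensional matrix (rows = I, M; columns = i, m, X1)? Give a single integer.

Exponent matrix [I,M] × [i,m,X1]:
  I: [ 1  0  1]
  M: [ 0  1 -3]
Row reduction gives pivot columns i,m; rank = 2

2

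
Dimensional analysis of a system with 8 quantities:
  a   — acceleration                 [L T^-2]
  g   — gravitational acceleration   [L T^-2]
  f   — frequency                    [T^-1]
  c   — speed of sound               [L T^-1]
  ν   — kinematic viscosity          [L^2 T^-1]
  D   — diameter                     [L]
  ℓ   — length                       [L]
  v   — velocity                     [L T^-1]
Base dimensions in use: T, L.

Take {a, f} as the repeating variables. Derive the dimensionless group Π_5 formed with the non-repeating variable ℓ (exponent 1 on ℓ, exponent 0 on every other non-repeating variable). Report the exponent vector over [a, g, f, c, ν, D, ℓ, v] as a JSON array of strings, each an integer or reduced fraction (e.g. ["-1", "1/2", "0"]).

["-1", "0", "2", "0", "0", "0", "1", "0"]

Dimensional matrix (T×L by a×g×f×c×ν×D×ℓ×v):
  T: [-2 -2 -1 -1 -1  0  0 -1]
  L: [ 1  1  0  1  2  1  1  1]
Row reduction gives pivot columns a,f; rank = 2
Repeat: a,f; free: g,c,ν,D,ℓ,v
RREF:
  r0: [   1    1    0    1    2    1    1    1]
  r1: [   0    0    1   -1   -3   -2   -2   -1]
Fix exponent of ℓ at 1, g at 0, c at 0, ν at 0, D at 0, v at 0; solve each RREF row for its pivot's exponent:
  r0: exp(a) + (1)·1 = 0 ⇒ exp(a) = -1
  r1: exp(f) + (-2)·1 = 0 ⇒ exp(f) = 2
Π_5 = a^-1 · f^2 · ℓ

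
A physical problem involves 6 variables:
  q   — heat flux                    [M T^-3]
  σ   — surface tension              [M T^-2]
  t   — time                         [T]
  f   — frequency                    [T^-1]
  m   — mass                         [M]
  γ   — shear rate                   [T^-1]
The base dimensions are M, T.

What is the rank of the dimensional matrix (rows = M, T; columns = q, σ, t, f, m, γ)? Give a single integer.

2

Exponent matrix [M,T] × [q,σ,t,f,m,γ]:
  M: [ 1  1  0  0  1  0]
  T: [-3 -2  1 -1  0 -1]
Echelon form has 2 nonzero rows (pivots: q,σ)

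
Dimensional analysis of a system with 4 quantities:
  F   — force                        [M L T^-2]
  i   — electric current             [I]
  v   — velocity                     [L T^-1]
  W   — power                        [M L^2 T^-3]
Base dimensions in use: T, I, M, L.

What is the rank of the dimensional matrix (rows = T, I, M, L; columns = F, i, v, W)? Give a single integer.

3

Dimensional matrix (T×I×M×L by F×i×v×W):
  T: [-2  0 -1 -3]
  I: [ 0  1  0  0]
  M: [ 1  0  0  1]
  L: [ 1  0  1  2]
Echelon form has 3 nonzero rows (pivots: F,i,v)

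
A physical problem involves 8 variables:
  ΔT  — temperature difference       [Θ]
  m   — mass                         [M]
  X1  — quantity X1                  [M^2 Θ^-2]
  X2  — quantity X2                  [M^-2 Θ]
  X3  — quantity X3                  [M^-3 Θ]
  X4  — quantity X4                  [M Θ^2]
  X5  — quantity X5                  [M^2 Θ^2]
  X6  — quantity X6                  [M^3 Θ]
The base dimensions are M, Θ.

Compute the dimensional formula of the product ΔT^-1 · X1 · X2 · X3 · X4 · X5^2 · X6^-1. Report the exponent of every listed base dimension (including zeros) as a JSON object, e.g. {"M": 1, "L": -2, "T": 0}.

{"M": -1, "Θ": 4}

Dimensional matrix (M×Θ by ΔT×m×X1×X2×X3×X4×X5×X6):
  M: [ 0  1  2 -2 -3  1  2  3]
  Θ: [ 1  0 -2  1  1  2  2  1]
  [M]: (-1)·0+(1)·2+(1)·-2+(1)·-3+(1)·1+(2)·2+(-1)·3 = -1
  [Θ]: (-1)·1+(1)·-2+(1)·1+(1)·1+(1)·2+(2)·2+(-1)·1 = 4
⇒ M^-1 Θ^4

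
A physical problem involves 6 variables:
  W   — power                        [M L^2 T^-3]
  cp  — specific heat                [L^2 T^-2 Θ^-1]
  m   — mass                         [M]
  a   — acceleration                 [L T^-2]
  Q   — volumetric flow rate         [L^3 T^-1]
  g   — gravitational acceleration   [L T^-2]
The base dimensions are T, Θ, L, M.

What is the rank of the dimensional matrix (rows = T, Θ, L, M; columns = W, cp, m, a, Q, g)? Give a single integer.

4

Dimensional matrix (T×Θ×L×M by W×cp×m×a×Q×g):
  T: [-3 -2  0 -2 -1 -2]
  Θ: [ 0 -1  0  0  0  0]
  L: [ 2  2  0  1  3  1]
  M: [ 1  0  1  0  0  0]
RREF → pivots at {W,cp,m,a} ⇒ r = 4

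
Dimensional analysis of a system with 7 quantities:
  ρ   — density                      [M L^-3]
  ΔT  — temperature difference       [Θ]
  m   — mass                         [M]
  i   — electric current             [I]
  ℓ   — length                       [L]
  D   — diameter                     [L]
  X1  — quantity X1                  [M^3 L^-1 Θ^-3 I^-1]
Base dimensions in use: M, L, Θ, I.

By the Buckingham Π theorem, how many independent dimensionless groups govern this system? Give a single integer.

Exponent matrix [M,L,Θ,I] × [ρ,ΔT,m,i,ℓ,D,X1]:
  M: [ 1  0  1  0  0  0  3]
  L: [-3  0  0  0  1  1 -1]
  Θ: [ 0  1  0  0  0  0 -3]
  I: [ 0  0  0  1  0  0 -1]
Echelon form has 4 nonzero rows (pivots: ρ,ΔT,m,i)
Π count = n − r = 7 − 4 = 3

3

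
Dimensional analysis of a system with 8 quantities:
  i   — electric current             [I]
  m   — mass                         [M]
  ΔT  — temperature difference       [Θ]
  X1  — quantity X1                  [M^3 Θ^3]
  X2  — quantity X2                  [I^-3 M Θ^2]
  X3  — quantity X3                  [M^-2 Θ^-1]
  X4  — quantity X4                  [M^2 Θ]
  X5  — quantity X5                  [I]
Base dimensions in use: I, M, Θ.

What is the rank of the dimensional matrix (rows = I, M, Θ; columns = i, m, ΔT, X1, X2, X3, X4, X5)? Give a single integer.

Exponent matrix [I,M,Θ] × [i,m,ΔT,X1,X2,X3,X4,X5]:
  I: [ 1  0  0  0 -3  0  0  1]
  M: [ 0  1  0  3  1 -2  2  0]
  Θ: [ 0  0  1  3  2 -1  1  0]
RREF → pivots at {i,m,ΔT} ⇒ r = 3

3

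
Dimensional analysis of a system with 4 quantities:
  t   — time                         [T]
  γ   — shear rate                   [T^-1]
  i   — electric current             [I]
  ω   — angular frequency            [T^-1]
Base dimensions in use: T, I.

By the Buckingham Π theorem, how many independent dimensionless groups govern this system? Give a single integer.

2

Exponent matrix [T,I] × [t,γ,i,ω]:
  T: [ 1 -1  0 -1]
  I: [ 0  0  1  0]
RREF → pivots at {t,i} ⇒ r = 2
4 vars − rank 2 = 2 Π groups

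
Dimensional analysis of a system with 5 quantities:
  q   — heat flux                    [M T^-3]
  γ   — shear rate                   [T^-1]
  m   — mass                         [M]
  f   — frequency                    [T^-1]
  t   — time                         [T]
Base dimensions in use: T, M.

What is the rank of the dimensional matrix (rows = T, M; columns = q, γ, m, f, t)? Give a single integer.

2

Write exponents as rows T,M / cols q,γ,m,f,t:
  T: [-3 -1  0 -1  1]
  M: [ 1  0  1  0  0]
Row reduction gives pivot columns q,γ; rank = 2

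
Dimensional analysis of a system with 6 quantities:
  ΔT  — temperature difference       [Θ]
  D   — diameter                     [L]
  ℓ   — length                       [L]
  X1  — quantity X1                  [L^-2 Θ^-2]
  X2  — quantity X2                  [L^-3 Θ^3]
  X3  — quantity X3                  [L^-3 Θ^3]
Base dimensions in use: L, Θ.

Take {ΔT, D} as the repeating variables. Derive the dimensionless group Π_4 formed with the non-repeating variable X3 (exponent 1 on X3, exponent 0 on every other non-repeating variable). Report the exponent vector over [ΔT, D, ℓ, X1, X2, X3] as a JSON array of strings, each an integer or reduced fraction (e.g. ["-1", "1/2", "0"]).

["-3", "3", "0", "0", "0", "1"]

Exponent matrix [L,Θ] × [ΔT,D,ℓ,X1,X2,X3]:
  L: [ 0  1  1 -2 -3 -3]
  Θ: [ 1  0  0 -2  3  3]
Row reduction gives pivot columns ΔT,D; rank = 2
Repeat: ΔT,D; free: ℓ,X1,X2,X3
RREF:
  r0: [   1    0    0   -2    3    3]
  r1: [   0    1    1   -2   -3   -3]
Fix exponent of X3 at 1, ℓ at 0, X1 at 0, X2 at 0; solve each RREF row for its pivot's exponent:
  r0: exp(ΔT) + (3)·1 = 0 ⇒ exp(ΔT) = -3
  r1: exp(D) + (-3)·1 = 0 ⇒ exp(D) = 3
Π_4 = ΔT^-3 · D^3 · X3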